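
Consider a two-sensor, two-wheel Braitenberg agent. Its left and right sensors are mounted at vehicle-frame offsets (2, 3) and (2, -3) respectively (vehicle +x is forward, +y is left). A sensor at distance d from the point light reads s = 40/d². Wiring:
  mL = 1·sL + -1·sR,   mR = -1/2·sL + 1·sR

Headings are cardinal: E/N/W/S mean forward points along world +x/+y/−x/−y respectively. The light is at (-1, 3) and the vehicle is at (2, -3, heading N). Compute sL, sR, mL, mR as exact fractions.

left sensor world pos  = (-1, -1); dL² = 16
right sensor world pos = (5, -1); dR² = 52
sL = 40/16 = 5/2
sR = 40/52 = 10/13
mL = 1·sL + -1·sR = 45/26
mR = -1/2·sL + 1·sR = -25/52

5/2 10/13 45/26 -25/52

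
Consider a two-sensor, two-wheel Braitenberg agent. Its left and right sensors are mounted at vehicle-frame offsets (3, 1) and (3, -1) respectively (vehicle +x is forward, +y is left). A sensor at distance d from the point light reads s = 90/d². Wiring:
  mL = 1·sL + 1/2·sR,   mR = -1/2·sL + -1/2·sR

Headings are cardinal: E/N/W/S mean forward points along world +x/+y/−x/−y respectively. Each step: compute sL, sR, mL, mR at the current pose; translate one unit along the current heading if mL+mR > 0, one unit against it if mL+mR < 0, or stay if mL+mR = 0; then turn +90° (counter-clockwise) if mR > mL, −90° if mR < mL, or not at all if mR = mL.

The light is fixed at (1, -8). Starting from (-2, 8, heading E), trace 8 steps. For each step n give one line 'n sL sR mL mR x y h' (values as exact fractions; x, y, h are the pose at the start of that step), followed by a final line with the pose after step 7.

0 90/289 2/5 739/1445 -514/1445 -2 8 E
1 9/17 45/89 2367/3026 -783/1513 -1 8 S
2 90/221 90/281 35235/62101 -22590/62101 -1 7 W
3 9/34 45/164 2241/5576 -1503/5576 -2 7 N
4 90/289 2/5 739/1445 -514/1445 -2 8 E
5 9/17 45/89 2367/3026 -783/1513 -1 8 S
6 90/221 90/281 35235/62101 -22590/62101 -1 7 W
7 9/34 45/164 2241/5576 -1503/5576 -2 7 N
final -2 8 E

n=0: pose=(-2,8,E); sL=90/289, sR=2/5; mL=739/1445, mR=-514/1445; mL+mR=45/289 → advance +1; mR−mL=-1253/1445 → turn -1·90°
n=1: pose=(-1,8,S); sL=9/17, sR=45/89; mL=2367/3026, mR=-783/1513; mL+mR=9/34 → advance +1; mR−mL=-3933/3026 → turn -1·90°
n=2: pose=(-1,7,W); sL=90/221, sR=90/281; mL=35235/62101, mR=-22590/62101; mL+mR=45/221 → advance +1; mR−mL=-57825/62101 → turn -1·90°
n=3: pose=(-2,7,N); sL=9/34, sR=45/164; mL=2241/5576, mR=-1503/5576; mL+mR=9/68 → advance +1; mR−mL=-468/697 → turn -1·90°
n=4: pose=(-2,8,E); sL=90/289, sR=2/5; mL=739/1445, mR=-514/1445; mL+mR=45/289 → advance +1; mR−mL=-1253/1445 → turn -1·90°
n=5: pose=(-1,8,S); sL=9/17, sR=45/89; mL=2367/3026, mR=-783/1513; mL+mR=9/34 → advance +1; mR−mL=-3933/3026 → turn -1·90°
n=6: pose=(-1,7,W); sL=90/221, sR=90/281; mL=35235/62101, mR=-22590/62101; mL+mR=45/221 → advance +1; mR−mL=-57825/62101 → turn -1·90°
n=7: pose=(-2,7,N); sL=9/34, sR=45/164; mL=2241/5576, mR=-1503/5576; mL+mR=9/68 → advance +1; mR−mL=-468/697 → turn -1·90°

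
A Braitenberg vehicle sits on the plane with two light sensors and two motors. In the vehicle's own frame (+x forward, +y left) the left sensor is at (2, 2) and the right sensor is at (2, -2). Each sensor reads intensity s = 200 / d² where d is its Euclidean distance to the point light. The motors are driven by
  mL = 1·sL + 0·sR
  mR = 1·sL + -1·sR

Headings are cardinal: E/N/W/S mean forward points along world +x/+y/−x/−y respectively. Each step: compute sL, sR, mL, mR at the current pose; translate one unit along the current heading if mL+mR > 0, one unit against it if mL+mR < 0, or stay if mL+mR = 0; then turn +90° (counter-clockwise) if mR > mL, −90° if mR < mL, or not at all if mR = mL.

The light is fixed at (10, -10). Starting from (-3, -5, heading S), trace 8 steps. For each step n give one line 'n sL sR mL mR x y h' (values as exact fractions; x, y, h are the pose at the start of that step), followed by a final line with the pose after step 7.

n=0: pose=(-3,-5,S); sL=20/13, sR=100/117; mL=20/13, mR=80/117; mL+mR=20/9 → advance +1; mR−mL=-100/117 → turn -1·90°
n=1: pose=(-3,-6,W); sL=200/229, sR=200/261; mL=200/229, mR=6400/59769; mL+mR=58600/59769 → advance +1; mR−mL=-200/261 → turn -1·90°
n=2: pose=(-4,-6,N); sL=50/73, sR=10/9; mL=50/73, mR=-280/657; mL+mR=170/657 → advance +1; mR−mL=-10/9 → turn -1·90°
n=3: pose=(-4,-5,E); sL=200/193, sR=200/153; mL=200/193, mR=-8000/29529; mL+mR=22600/29529 → advance +1; mR−mL=-200/153 → turn -1·90°
n=4: pose=(-3,-5,S); sL=20/13, sR=100/117; mL=20/13, mR=80/117; mL+mR=20/9 → advance +1; mR−mL=-100/117 → turn -1·90°
n=5: pose=(-3,-6,W); sL=200/229, sR=200/261; mL=200/229, mR=6400/59769; mL+mR=58600/59769 → advance +1; mR−mL=-200/261 → turn -1·90°
n=6: pose=(-4,-6,N); sL=50/73, sR=10/9; mL=50/73, mR=-280/657; mL+mR=170/657 → advance +1; mR−mL=-10/9 → turn -1·90°
n=7: pose=(-4,-5,E); sL=200/193, sR=200/153; mL=200/193, mR=-8000/29529; mL+mR=22600/29529 → advance +1; mR−mL=-200/153 → turn -1·90°

0 20/13 100/117 20/13 80/117 -3 -5 S
1 200/229 200/261 200/229 6400/59769 -3 -6 W
2 50/73 10/9 50/73 -280/657 -4 -6 N
3 200/193 200/153 200/193 -8000/29529 -4 -5 E
4 20/13 100/117 20/13 80/117 -3 -5 S
5 200/229 200/261 200/229 6400/59769 -3 -6 W
6 50/73 10/9 50/73 -280/657 -4 -6 N
7 200/193 200/153 200/193 -8000/29529 -4 -5 E
final -3 -5 S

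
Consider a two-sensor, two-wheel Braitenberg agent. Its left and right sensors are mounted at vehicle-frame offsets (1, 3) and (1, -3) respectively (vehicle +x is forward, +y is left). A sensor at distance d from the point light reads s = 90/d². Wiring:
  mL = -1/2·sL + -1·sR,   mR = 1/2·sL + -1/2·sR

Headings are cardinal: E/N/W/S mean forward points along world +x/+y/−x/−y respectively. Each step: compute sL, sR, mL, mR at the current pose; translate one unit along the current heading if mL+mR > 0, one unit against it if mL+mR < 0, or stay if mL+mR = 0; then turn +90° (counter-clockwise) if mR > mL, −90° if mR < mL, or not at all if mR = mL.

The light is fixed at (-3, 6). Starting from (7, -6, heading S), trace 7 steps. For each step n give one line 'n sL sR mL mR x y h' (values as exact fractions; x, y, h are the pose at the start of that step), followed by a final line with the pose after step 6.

0 45/169 45/109 -20115/36842 -1350/18421 7 -6 S
1 18/37 90/317 -6183/11729 1188/11729 7 -5 E
2 45/68 45/122 -5805/8296 1215/8296 6 -5 N
3 90/289 18/29 -6507/8381 -1296/8381 6 -6 W
4 45/169 45/109 -20115/36842 -1350/18421 7 -6 S
5 18/37 90/317 -6183/11729 1188/11729 7 -5 E
6 45/68 45/122 -5805/8296 1215/8296 6 -5 N
final 6 -6 W

n=0: pose=(7,-6,S); sL=45/169, sR=45/109; mL=-20115/36842, mR=-1350/18421; mL+mR=-135/218 → advance -1; mR−mL=17415/36842 → turn +1·90°
n=1: pose=(7,-5,E); sL=18/37, sR=90/317; mL=-6183/11729, mR=1188/11729; mL+mR=-135/317 → advance -1; mR−mL=7371/11729 → turn +1·90°
n=2: pose=(6,-5,N); sL=45/68, sR=45/122; mL=-5805/8296, mR=1215/8296; mL+mR=-135/244 → advance -1; mR−mL=1755/2074 → turn +1·90°
n=3: pose=(6,-6,W); sL=90/289, sR=18/29; mL=-6507/8381, mR=-1296/8381; mL+mR=-27/29 → advance -1; mR−mL=5211/8381 → turn +1·90°
n=4: pose=(7,-6,S); sL=45/169, sR=45/109; mL=-20115/36842, mR=-1350/18421; mL+mR=-135/218 → advance -1; mR−mL=17415/36842 → turn +1·90°
n=5: pose=(7,-5,E); sL=18/37, sR=90/317; mL=-6183/11729, mR=1188/11729; mL+mR=-135/317 → advance -1; mR−mL=7371/11729 → turn +1·90°
n=6: pose=(6,-5,N); sL=45/68, sR=45/122; mL=-5805/8296, mR=1215/8296; mL+mR=-135/244 → advance -1; mR−mL=1755/2074 → turn +1·90°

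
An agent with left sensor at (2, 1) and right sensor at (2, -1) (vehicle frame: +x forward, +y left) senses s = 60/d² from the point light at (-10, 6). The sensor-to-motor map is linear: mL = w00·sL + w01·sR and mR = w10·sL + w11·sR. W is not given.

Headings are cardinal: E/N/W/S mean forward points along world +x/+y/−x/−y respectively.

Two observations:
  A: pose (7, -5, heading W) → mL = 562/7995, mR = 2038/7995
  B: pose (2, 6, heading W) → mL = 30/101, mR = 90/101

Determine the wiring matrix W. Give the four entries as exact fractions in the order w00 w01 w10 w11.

1 -1/2 1 1/2

obs A: pose=(7,-5,W) → sL=20/123, sR=12/65, mL=562/7995, mR=2038/7995
obs B: pose=(2,6,W) → sL=60/101, sR=60/101, mL=30/101, mR=90/101
sensor matrix S = [[20/123, 12/65], [60/101, 60/101]]; det S = -704/53833
solve [mL_A; mL_B] = S·[w00; w01] and [mR_A; mR_B] = S·[w10; w11]:
  w00 = 1, w01 = -1/2, w10 = 1, w11 = 1/2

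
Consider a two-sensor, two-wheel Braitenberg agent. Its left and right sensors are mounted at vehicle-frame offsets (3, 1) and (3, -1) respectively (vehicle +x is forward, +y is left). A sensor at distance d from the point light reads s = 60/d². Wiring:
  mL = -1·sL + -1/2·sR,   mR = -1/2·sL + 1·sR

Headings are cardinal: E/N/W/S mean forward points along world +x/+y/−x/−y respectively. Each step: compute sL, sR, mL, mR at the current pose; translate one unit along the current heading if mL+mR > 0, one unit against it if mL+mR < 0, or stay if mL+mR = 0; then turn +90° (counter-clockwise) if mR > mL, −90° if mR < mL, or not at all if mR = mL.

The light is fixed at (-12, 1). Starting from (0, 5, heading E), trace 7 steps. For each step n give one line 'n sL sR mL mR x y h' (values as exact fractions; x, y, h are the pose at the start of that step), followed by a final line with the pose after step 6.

0 6/25 10/39 -359/975 133/975 0 5 E
1 60/149 60/193 -16050/28757 3150/28757 -1 5 N
2 15/17 3/4 -171/136 21/68 -1 4 W
3 60/169 60/121 -12330/20449 6510/20449 0 4 S
4 6/25 10/39 -359/975 133/975 0 5 E
5 60/149 60/193 -16050/28757 3150/28757 -1 5 N
6 15/17 3/4 -171/136 21/68 -1 4 W
final 0 4 S

n=0: pose=(0,5,E); sL=6/25, sR=10/39; mL=-359/975, mR=133/975; mL+mR=-226/975 → advance -1; mR−mL=164/325 → turn +1·90°
n=1: pose=(-1,5,N); sL=60/149, sR=60/193; mL=-16050/28757, mR=3150/28757; mL+mR=-12900/28757 → advance -1; mR−mL=19200/28757 → turn +1·90°
n=2: pose=(-1,4,W); sL=15/17, sR=3/4; mL=-171/136, mR=21/68; mL+mR=-129/136 → advance -1; mR−mL=213/136 → turn +1·90°
n=3: pose=(0,4,S); sL=60/169, sR=60/121; mL=-12330/20449, mR=6510/20449; mL+mR=-5820/20449 → advance -1; mR−mL=18840/20449 → turn +1·90°
n=4: pose=(0,5,E); sL=6/25, sR=10/39; mL=-359/975, mR=133/975; mL+mR=-226/975 → advance -1; mR−mL=164/325 → turn +1·90°
n=5: pose=(-1,5,N); sL=60/149, sR=60/193; mL=-16050/28757, mR=3150/28757; mL+mR=-12900/28757 → advance -1; mR−mL=19200/28757 → turn +1·90°
n=6: pose=(-1,4,W); sL=15/17, sR=3/4; mL=-171/136, mR=21/68; mL+mR=-129/136 → advance -1; mR−mL=213/136 → turn +1·90°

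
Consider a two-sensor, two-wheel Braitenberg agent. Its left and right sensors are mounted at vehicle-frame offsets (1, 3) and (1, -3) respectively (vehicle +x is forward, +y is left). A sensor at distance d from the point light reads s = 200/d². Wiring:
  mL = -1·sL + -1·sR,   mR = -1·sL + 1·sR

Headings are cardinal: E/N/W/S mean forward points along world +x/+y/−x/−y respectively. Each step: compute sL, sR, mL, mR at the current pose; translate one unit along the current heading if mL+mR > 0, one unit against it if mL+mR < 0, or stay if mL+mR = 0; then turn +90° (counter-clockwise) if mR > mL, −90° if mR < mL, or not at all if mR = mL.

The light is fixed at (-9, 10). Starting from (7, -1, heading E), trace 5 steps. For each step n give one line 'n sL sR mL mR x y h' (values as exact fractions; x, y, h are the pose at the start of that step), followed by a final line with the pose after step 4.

0 200/353 40/97 -33520/34241 -5280/34241 7 -1 E
1 50/61 25/53 -4175/3233 -1125/3233 6 -1 N
2 200/421 200/277 -139600/116617 28800/116617 6 -2 W
3 20/53 100/169 -8680/8957 1920/8957 7 -2 S
4 200/353 40/97 -33520/34241 -5280/34241 7 -1 E
final 6 -1 N

n=0: pose=(7,-1,E); sL=200/353, sR=40/97; mL=-33520/34241, mR=-5280/34241; mL+mR=-400/353 → advance -1; mR−mL=80/97 → turn +1·90°
n=1: pose=(6,-1,N); sL=50/61, sR=25/53; mL=-4175/3233, mR=-1125/3233; mL+mR=-100/61 → advance -1; mR−mL=50/53 → turn +1·90°
n=2: pose=(6,-2,W); sL=200/421, sR=200/277; mL=-139600/116617, mR=28800/116617; mL+mR=-400/421 → advance -1; mR−mL=400/277 → turn +1·90°
n=3: pose=(7,-2,S); sL=20/53, sR=100/169; mL=-8680/8957, mR=1920/8957; mL+mR=-40/53 → advance -1; mR−mL=200/169 → turn +1·90°
n=4: pose=(7,-1,E); sL=200/353, sR=40/97; mL=-33520/34241, mR=-5280/34241; mL+mR=-400/353 → advance -1; mR−mL=80/97 → turn +1·90°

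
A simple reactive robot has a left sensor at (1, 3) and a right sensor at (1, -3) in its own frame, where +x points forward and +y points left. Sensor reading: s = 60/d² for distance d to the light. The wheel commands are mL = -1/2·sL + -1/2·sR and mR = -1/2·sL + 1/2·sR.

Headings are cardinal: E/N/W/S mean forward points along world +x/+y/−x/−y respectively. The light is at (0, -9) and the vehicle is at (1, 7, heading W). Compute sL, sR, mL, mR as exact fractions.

left sensor world pos  = (0, 4); dL² = 169
right sensor world pos = (0, 10); dR² = 361
sL = 60/169 = 60/169
sR = 60/361 = 60/361
mL = -1/2·sL + -1/2·sR = -15900/61009
mR = -1/2·sL + 1/2·sR = -5760/61009

60/169 60/361 -15900/61009 -5760/61009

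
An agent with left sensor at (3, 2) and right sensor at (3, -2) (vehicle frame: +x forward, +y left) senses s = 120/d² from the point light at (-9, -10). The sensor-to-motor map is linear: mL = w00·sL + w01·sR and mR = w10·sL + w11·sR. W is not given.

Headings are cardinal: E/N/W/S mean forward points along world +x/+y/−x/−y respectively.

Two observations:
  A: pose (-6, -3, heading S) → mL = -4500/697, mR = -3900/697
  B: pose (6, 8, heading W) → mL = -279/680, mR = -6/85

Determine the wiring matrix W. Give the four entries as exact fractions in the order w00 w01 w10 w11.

-1 -1/2 1/2 -1

obs A: pose=(-6,-3,S) → sL=120/41, sR=120/17, mL=-4500/697, mR=-3900/697
obs B: pose=(6,8,W) → sL=3/10, sR=15/68, mL=-279/680, mR=-6/85
sensor matrix S = [[120/41, 120/17], [3/10, 15/68]]; det S = -1026/697
solve [mL_A; mL_B] = S·[w00; w01] and [mR_A; mR_B] = S·[w10; w11]:
  w00 = -1, w01 = -1/2, w10 = 1/2, w11 = -1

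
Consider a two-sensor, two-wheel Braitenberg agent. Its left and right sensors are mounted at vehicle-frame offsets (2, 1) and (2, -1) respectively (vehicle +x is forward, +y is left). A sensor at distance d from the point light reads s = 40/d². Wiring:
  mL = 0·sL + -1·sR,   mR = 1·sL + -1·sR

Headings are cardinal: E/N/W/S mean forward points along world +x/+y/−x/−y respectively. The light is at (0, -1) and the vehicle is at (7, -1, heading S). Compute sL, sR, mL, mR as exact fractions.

10/17 1 -1 -7/17

left sensor world pos  = (8, -3); dL² = 68
right sensor world pos = (6, -3); dR² = 40
sL = 40/68 = 10/17
sR = 40/40 = 1
mL = 0·sL + -1·sR = -1
mR = 1·sL + -1·sR = -7/17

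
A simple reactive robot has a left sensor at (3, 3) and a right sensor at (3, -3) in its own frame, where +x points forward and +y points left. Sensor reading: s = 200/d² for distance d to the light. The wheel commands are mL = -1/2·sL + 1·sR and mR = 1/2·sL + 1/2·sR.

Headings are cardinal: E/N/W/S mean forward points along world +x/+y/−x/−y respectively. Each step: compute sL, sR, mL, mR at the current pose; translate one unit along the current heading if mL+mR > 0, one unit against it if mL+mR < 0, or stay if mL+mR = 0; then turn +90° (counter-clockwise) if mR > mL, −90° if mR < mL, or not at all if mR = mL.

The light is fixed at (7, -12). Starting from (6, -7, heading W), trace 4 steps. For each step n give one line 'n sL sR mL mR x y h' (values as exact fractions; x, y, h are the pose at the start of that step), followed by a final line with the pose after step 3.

n=0: pose=(6,-7,W); sL=10, sR=5/2; mL=-5/2, mR=25/4; mL+mR=15/4 → advance +1; mR−mL=35/4 → turn +1·90°
n=1: pose=(5,-7,S); sL=40, sR=200/29; mL=-380/29, mR=680/29; mL+mR=300/29 → advance +1; mR−mL=1060/29 → turn +1·90°
n=2: pose=(5,-8,E); sL=4, sR=100; mL=98, mR=52; mL+mR=150 → advance +1; mR−mL=-46 → turn -1·90°
n=3: pose=(6,-8,S); sL=40, sR=200/17; mL=-140/17, mR=440/17; mL+mR=300/17 → advance +1; mR−mL=580/17 → turn +1·90°

0 10 5/2 -5/2 25/4 6 -7 W
1 40 200/29 -380/29 680/29 5 -7 S
2 4 100 98 52 5 -8 E
3 40 200/17 -140/17 440/17 6 -8 S
final 6 -9 E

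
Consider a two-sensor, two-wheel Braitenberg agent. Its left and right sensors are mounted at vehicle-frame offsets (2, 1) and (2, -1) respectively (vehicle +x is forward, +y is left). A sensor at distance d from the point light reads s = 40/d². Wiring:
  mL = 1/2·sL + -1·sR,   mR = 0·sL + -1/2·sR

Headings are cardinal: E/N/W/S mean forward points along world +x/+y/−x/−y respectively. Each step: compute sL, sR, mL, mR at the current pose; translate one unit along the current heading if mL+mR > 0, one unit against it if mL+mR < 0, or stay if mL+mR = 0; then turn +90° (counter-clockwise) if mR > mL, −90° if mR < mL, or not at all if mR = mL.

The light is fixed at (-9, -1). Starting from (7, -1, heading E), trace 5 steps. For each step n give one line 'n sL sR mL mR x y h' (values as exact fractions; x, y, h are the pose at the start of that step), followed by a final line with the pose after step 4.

0 8/65 8/65 -4/65 -4/65 7 -1 E
1 4/29 4/29 -2/29 -2/29 6 -1 E
2 40/257 40/257 -20/257 -20/257 5 -1 E
3 20/113 20/113 -10/113 -10/113 4 -1 E
4 40/197 40/197 -20/197 -20/197 3 -1 E
final 2 -1 E

n=0: pose=(7,-1,E); sL=8/65, sR=8/65; mL=-4/65, mR=-4/65; mL+mR=-8/65 → advance -1; mR−mL=0 → turn +0·90°
n=1: pose=(6,-1,E); sL=4/29, sR=4/29; mL=-2/29, mR=-2/29; mL+mR=-4/29 → advance -1; mR−mL=0 → turn +0·90°
n=2: pose=(5,-1,E); sL=40/257, sR=40/257; mL=-20/257, mR=-20/257; mL+mR=-40/257 → advance -1; mR−mL=0 → turn +0·90°
n=3: pose=(4,-1,E); sL=20/113, sR=20/113; mL=-10/113, mR=-10/113; mL+mR=-20/113 → advance -1; mR−mL=0 → turn +0·90°
n=4: pose=(3,-1,E); sL=40/197, sR=40/197; mL=-20/197, mR=-20/197; mL+mR=-40/197 → advance -1; mR−mL=0 → turn +0·90°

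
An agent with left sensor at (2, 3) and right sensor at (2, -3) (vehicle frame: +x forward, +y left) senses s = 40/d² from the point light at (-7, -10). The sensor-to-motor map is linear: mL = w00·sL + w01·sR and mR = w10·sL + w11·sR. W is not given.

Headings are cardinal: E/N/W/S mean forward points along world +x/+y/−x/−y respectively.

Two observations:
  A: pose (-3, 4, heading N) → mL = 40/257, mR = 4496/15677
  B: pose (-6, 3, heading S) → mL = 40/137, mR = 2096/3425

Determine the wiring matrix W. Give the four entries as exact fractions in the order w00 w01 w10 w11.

1 0 1 1

obs A: pose=(-3,4,N) → sL=40/257, sR=8/61, mL=40/257, mR=4496/15677
obs B: pose=(-6,3,S) → sL=40/137, sR=8/25, mL=40/137, mR=2096/3425
sensor matrix S = [[40/257, 8/61], [40/137, 8/25]]; det S = 123648/10738745
solve [mL_A; mL_B] = S·[w00; w01] and [mR_A; mR_B] = S·[w10; w11]:
  w00 = 1, w01 = 0, w10 = 1, w11 = 1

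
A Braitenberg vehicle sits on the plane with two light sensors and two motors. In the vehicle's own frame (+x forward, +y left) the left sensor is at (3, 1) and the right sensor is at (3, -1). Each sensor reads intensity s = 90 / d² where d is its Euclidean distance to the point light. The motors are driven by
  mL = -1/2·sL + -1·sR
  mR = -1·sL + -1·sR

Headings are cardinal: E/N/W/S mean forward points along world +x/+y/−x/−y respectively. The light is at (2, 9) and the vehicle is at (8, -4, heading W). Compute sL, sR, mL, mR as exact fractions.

18/41 10/17 -563/697 -716/697

left sensor world pos  = (5, -5); dL² = 205
right sensor world pos = (5, -3); dR² = 153
sL = 90/205 = 18/41
sR = 90/153 = 10/17
mL = -1/2·sL + -1·sR = -563/697
mR = -1·sL + -1·sR = -716/697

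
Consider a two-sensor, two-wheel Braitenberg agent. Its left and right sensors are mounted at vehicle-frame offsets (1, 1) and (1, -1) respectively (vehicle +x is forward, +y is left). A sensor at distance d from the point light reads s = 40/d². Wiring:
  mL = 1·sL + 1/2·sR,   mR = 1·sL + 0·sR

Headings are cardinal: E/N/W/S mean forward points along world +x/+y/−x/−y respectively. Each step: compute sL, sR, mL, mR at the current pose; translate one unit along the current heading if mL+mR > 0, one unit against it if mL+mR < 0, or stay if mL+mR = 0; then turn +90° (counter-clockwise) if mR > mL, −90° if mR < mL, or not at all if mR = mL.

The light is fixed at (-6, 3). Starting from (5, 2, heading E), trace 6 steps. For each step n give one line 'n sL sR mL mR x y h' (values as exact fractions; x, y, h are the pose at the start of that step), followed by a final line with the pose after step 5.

0 5/18 10/37 275/666 5/18 5 2 E
1 40/173 8/25 1692/4325 40/173 6 2 S
2 4/13 20/61 374/793 4/13 6 1 W
3 40/101 8/29 1564/2929 40/101 5 1 N
4 5/18 10/37 275/666 5/18 5 2 E
5 40/173 8/25 1692/4325 40/173 6 2 S
final 6 1 W

n=0: pose=(5,2,E); sL=5/18, sR=10/37; mL=275/666, mR=5/18; mL+mR=230/333 → advance +1; mR−mL=-5/37 → turn -1·90°
n=1: pose=(6,2,S); sL=40/173, sR=8/25; mL=1692/4325, mR=40/173; mL+mR=2692/4325 → advance +1; mR−mL=-4/25 → turn -1·90°
n=2: pose=(6,1,W); sL=4/13, sR=20/61; mL=374/793, mR=4/13; mL+mR=618/793 → advance +1; mR−mL=-10/61 → turn -1·90°
n=3: pose=(5,1,N); sL=40/101, sR=8/29; mL=1564/2929, mR=40/101; mL+mR=2724/2929 → advance +1; mR−mL=-4/29 → turn -1·90°
n=4: pose=(5,2,E); sL=5/18, sR=10/37; mL=275/666, mR=5/18; mL+mR=230/333 → advance +1; mR−mL=-5/37 → turn -1·90°
n=5: pose=(6,2,S); sL=40/173, sR=8/25; mL=1692/4325, mR=40/173; mL+mR=2692/4325 → advance +1; mR−mL=-4/25 → turn -1·90°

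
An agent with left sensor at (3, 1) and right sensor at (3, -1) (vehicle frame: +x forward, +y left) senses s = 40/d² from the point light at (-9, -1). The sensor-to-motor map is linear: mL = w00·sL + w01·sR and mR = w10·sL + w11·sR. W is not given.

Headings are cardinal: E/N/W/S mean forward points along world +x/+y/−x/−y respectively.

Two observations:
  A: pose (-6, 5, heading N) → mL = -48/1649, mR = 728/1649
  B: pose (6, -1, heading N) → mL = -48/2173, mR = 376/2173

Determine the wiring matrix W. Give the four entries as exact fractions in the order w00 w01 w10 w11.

obs A: pose=(-6,5,N) → sL=8/17, sR=40/97, mL=-48/1649, mR=728/1649
obs B: pose=(6,-1,N) → sL=8/41, sR=8/53, mL=-48/2173, mR=376/2173
sensor matrix S = [[8/17, 40/97], [8/41, 8/53]]; det S = -33792/3583277
solve [mL_A; mL_B] = S·[w00; w01] and [mR_A; mR_B] = S·[w10; w11]:
  w00 = -1/2, w01 = 1/2, w10 = 1/2, w11 = 1/2

-1/2 1/2 1/2 1/2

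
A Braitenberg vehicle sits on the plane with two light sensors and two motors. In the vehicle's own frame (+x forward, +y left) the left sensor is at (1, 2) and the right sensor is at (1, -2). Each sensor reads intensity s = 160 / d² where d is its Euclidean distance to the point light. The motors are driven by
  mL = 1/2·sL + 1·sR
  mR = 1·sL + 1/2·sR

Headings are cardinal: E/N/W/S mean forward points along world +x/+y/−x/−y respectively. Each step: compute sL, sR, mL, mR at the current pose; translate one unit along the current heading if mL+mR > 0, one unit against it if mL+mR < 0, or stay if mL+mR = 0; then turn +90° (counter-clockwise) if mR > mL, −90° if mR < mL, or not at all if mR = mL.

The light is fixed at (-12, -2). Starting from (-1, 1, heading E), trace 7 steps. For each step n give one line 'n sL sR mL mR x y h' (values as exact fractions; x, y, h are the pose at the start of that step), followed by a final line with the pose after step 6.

n=0: pose=(-1,1,E); sL=160/169, sR=32/29; mL=7728/4901, mR=7344/4901; mL+mR=15072/4901 → advance +1; mR−mL=-384/4901 → turn -1·90°
n=1: pose=(0,1,S); sL=4/5, sR=20/13; mL=126/65, mR=102/65; mL+mR=228/65 → advance +1; mR−mL=-24/65 → turn -1·90°
n=2: pose=(0,0,W); sL=160/121, sR=160/137; mL=30320/16577, mR=31600/16577; mL+mR=61920/16577 → advance +1; mR−mL=1280/16577 → turn +1·90°
n=3: pose=(-1,0,S); sL=16/17, sR=80/41; mL=1688/697, mR=1336/697; mL+mR=3024/697 → advance +1; mR−mL=-352/697 → turn -1·90°
n=4: pose=(-1,-1,W); sL=160/101, sR=160/109; mL=24880/11009, mR=25520/11009; mL+mR=50400/11009 → advance +1; mR−mL=640/11009 → turn +1·90°
n=5: pose=(-2,-1,S); sL=10/9, sR=5/2; mL=55/18, mR=85/36; mL+mR=65/12 → advance +1; mR−mL=-25/36 → turn -1·90°
n=6: pose=(-2,-2,W); sL=32/17, sR=32/17; mL=48/17, mR=48/17; mL+mR=96/17 → advance +1; mR−mL=0 → turn +0·90°

0 160/169 32/29 7728/4901 7344/4901 -1 1 E
1 4/5 20/13 126/65 102/65 0 1 S
2 160/121 160/137 30320/16577 31600/16577 0 0 W
3 16/17 80/41 1688/697 1336/697 -1 0 S
4 160/101 160/109 24880/11009 25520/11009 -1 -1 W
5 10/9 5/2 55/18 85/36 -2 -1 S
6 32/17 32/17 48/17 48/17 -2 -2 W
final -3 -2 W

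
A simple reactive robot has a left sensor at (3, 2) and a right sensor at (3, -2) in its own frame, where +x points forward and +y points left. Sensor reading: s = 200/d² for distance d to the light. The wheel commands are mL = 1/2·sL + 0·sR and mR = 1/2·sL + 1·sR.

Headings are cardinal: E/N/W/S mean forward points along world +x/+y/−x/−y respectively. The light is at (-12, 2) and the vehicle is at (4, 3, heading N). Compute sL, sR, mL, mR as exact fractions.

left sensor world pos  = (2, 6); dL² = 212
right sensor world pos = (6, 6); dR² = 340
sL = 200/212 = 50/53
sR = 200/340 = 10/17
mL = 1/2·sL + 0·sR = 25/53
mR = 1/2·sL + 1·sR = 955/901

50/53 10/17 25/53 955/901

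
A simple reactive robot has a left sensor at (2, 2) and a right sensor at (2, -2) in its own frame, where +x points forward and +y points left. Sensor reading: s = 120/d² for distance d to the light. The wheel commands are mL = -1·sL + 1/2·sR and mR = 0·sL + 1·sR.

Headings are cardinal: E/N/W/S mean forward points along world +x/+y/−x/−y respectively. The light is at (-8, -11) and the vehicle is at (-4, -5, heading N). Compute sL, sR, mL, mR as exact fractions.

30/17 6/5 -99/85 6/5

left sensor world pos  = (-6, -3); dL² = 68
right sensor world pos = (-2, -3); dR² = 100
sL = 120/68 = 30/17
sR = 120/100 = 6/5
mL = -1·sL + 1/2·sR = -99/85
mR = 0·sL + 1·sR = 6/5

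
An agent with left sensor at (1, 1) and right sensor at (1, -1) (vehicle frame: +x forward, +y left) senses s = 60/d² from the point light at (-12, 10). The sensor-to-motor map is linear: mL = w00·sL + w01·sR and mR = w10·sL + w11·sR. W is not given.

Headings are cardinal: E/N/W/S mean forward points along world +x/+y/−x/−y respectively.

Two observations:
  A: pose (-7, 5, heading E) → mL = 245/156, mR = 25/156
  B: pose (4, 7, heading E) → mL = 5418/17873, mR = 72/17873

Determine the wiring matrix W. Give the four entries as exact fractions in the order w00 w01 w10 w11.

1 1/2 1/2 -1/2

obs A: pose=(-7,5,E) → sL=15/13, sR=5/6, mL=245/156, mR=25/156
obs B: pose=(4,7,E) → sL=60/293, sR=12/61, mL=5418/17873, mR=72/17873
sensor matrix S = [[15/13, 5/6], [60/293, 12/61]]; det S = 13090/232349
solve [mL_A; mL_B] = S·[w00; w01] and [mR_A; mR_B] = S·[w10; w11]:
  w00 = 1, w01 = 1/2, w10 = 1/2, w11 = -1/2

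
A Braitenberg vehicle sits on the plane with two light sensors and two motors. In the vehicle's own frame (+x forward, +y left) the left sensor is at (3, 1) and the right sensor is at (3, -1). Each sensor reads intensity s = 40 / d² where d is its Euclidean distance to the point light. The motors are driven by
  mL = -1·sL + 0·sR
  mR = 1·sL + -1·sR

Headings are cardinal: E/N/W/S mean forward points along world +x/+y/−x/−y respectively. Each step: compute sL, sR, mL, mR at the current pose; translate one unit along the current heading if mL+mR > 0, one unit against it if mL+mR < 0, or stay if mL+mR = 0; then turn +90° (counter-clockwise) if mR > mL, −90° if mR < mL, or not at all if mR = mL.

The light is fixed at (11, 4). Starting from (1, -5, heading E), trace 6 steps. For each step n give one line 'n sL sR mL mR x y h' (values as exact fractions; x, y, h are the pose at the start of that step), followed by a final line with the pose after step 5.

n=0: pose=(1,-5,E); sL=40/113, sR=40/149; mL=-40/113, mR=1440/16837; mL+mR=-40/149 → advance -1; mR−mL=7400/16837 → turn +1·90°
n=1: pose=(0,-5,N); sL=2/9, sR=5/17; mL=-2/9, mR=-11/153; mL+mR=-5/17 → advance -1; mR−mL=23/153 → turn +1·90°
n=2: pose=(0,-6,W); sL=40/317, sR=40/277; mL=-40/317, mR=-1600/87809; mL+mR=-40/277 → advance -1; mR−mL=9480/87809 → turn +1·90°
n=3: pose=(1,-6,S); sL=4/25, sR=4/29; mL=-4/25, mR=16/725; mL+mR=-4/29 → advance -1; mR−mL=132/725 → turn +1·90°
n=4: pose=(1,-5,E); sL=40/113, sR=40/149; mL=-40/113, mR=1440/16837; mL+mR=-40/149 → advance -1; mR−mL=7400/16837 → turn +1·90°
n=5: pose=(0,-5,N); sL=2/9, sR=5/17; mL=-2/9, mR=-11/153; mL+mR=-5/17 → advance -1; mR−mL=23/153 → turn +1·90°

0 40/113 40/149 -40/113 1440/16837 1 -5 E
1 2/9 5/17 -2/9 -11/153 0 -5 N
2 40/317 40/277 -40/317 -1600/87809 0 -6 W
3 4/25 4/29 -4/25 16/725 1 -6 S
4 40/113 40/149 -40/113 1440/16837 1 -5 E
5 2/9 5/17 -2/9 -11/153 0 -5 N
final 0 -6 W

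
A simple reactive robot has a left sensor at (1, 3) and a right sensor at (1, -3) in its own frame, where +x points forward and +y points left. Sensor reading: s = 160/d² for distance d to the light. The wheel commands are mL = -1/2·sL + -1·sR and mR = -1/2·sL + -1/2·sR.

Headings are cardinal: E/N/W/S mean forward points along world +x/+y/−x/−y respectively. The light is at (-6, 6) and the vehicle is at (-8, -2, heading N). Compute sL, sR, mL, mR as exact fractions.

left sensor world pos  = (-11, -1); dL² = 74
right sensor world pos = (-5, -1); dR² = 50
sL = 160/74 = 80/37
sR = 160/50 = 16/5
mL = -1/2·sL + -1·sR = -792/185
mR = -1/2·sL + -1/2·sR = -496/185

80/37 16/5 -792/185 -496/185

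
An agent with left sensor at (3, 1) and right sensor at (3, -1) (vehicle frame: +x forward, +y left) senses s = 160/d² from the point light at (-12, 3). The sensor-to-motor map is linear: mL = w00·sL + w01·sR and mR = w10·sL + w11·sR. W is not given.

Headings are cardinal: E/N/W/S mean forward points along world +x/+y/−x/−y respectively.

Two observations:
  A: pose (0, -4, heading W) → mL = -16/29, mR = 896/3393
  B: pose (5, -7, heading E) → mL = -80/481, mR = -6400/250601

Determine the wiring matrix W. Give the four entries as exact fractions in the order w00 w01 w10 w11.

obs A: pose=(0,-4,W) → sL=32/29, sR=160/117, mL=-16/29, mR=896/3393
obs B: pose=(5,-7,E) → sL=160/481, sR=160/521, mL=-80/481, mR=-6400/250601
sensor matrix S = [[32/29, 160/117], [160/481, 160/521]]; det S = -98652160/850289193
solve [mL_A; mL_B] = S·[w00; w01] and [mR_A; mR_B] = S·[w10; w11]:
  w00 = -1/2, w01 = 0, w10 = -1, w11 = 1

-1/2 0 -1 1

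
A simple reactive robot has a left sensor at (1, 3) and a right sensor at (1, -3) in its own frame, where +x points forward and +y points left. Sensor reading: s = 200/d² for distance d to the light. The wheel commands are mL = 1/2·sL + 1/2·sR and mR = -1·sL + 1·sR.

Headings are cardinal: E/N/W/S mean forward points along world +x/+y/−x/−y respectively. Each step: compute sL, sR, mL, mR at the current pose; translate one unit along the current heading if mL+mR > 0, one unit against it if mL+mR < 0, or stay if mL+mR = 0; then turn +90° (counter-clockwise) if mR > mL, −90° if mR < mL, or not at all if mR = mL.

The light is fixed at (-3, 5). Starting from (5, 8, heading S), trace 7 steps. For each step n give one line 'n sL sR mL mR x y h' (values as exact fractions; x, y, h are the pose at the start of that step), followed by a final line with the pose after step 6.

0 8/5 200/29 616/145 768/145 5 8 S
1 100/53 100/41 4700/2173 1200/2173 5 7 E
2 40/29 200/37 3640/1073 4320/1073 6 7 S
3 50/29 25/13 1375/754 75/377 6 6 E
4 200/169 200/49 21800/8281 24000/8281 7 6 S
5 20/13 20/13 20/13 0 7 5 E
6 200/197 40/13 5240/2561 5280/2561 8 5 S
final 8 4 E

n=0: pose=(5,8,S); sL=8/5, sR=200/29; mL=616/145, mR=768/145; mL+mR=1384/145 → advance +1; mR−mL=152/145 → turn +1·90°
n=1: pose=(5,7,E); sL=100/53, sR=100/41; mL=4700/2173, mR=1200/2173; mL+mR=5900/2173 → advance +1; mR−mL=-3500/2173 → turn -1·90°
n=2: pose=(6,7,S); sL=40/29, sR=200/37; mL=3640/1073, mR=4320/1073; mL+mR=7960/1073 → advance +1; mR−mL=680/1073 → turn +1·90°
n=3: pose=(6,6,E); sL=50/29, sR=25/13; mL=1375/754, mR=75/377; mL+mR=1525/754 → advance +1; mR−mL=-1225/754 → turn -1·90°
n=4: pose=(7,6,S); sL=200/169, sR=200/49; mL=21800/8281, mR=24000/8281; mL+mR=45800/8281 → advance +1; mR−mL=2200/8281 → turn +1·90°
n=5: pose=(7,5,E); sL=20/13, sR=20/13; mL=20/13, mR=0; mL+mR=20/13 → advance +1; mR−mL=-20/13 → turn -1·90°
n=6: pose=(8,5,S); sL=200/197, sR=40/13; mL=5240/2561, mR=5280/2561; mL+mR=10520/2561 → advance +1; mR−mL=40/2561 → turn +1·90°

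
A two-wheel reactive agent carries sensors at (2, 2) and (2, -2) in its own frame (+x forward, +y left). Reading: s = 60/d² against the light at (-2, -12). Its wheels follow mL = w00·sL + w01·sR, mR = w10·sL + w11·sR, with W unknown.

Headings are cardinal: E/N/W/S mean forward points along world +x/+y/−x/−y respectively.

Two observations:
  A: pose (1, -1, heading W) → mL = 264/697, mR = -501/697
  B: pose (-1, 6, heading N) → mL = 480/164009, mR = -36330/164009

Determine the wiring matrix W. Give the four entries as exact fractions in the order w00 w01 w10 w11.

1 -1 -1/2 -1

obs A: pose=(1,-1,W) → sL=30/41, sR=6/17, mL=264/697, mR=-501/697
obs B: pose=(-1,6,N) → sL=60/401, sR=60/409, mL=480/164009, mR=-36330/164009
sensor matrix S = [[30/41, 6/17], [60/401, 60/409]]; det S = 6233760/114314273
solve [mL_A; mL_B] = S·[w00; w01] and [mR_A; mR_B] = S·[w10; w11]:
  w00 = 1, w01 = -1, w10 = -1/2, w11 = -1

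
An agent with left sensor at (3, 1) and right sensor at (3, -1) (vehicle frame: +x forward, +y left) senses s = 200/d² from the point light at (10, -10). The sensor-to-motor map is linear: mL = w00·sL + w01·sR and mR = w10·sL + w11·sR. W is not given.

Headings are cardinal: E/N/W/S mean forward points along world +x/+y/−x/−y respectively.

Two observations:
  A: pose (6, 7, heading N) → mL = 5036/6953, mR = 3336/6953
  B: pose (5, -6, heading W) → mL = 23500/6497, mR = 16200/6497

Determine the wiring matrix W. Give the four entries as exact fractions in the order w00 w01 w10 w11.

1/2 1 1/2 1/2

obs A: pose=(6,7,N) → sL=8/17, sR=200/409, mL=5036/6953, mR=3336/6953
obs B: pose=(5,-6,W) → sL=200/73, sR=200/89, mL=23500/6497, mR=16200/6497
sensor matrix S = [[8/17, 200/409], [200/73, 200/89]]; det S = -12748800/45173641
solve [mL_A; mL_B] = S·[w00; w01] and [mR_A; mR_B] = S·[w10; w11]:
  w00 = 1/2, w01 = 1, w10 = 1/2, w11 = 1/2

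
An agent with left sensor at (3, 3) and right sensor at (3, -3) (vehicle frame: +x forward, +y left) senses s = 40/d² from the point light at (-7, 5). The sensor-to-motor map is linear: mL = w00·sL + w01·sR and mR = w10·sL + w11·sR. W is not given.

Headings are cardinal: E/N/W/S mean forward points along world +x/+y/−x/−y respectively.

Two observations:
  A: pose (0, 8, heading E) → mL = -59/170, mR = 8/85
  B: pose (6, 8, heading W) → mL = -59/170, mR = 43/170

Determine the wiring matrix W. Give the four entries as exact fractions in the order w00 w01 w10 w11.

obs A: pose=(0,8,E) → sL=5/17, sR=2/5, mL=-59/170, mR=8/85
obs B: pose=(6,8,W) → sL=2/5, sR=5/17, mL=-59/170, mR=43/170
sensor matrix S = [[5/17, 2/5], [2/5, 5/17]]; det S = -531/7225
solve [mL_A; mL_B] = S·[w00; w01] and [mR_A; mR_B] = S·[w10; w11]:
  w00 = -1/2, w01 = -1/2, w10 = 1, w11 = -1/2

-1/2 -1/2 1 -1/2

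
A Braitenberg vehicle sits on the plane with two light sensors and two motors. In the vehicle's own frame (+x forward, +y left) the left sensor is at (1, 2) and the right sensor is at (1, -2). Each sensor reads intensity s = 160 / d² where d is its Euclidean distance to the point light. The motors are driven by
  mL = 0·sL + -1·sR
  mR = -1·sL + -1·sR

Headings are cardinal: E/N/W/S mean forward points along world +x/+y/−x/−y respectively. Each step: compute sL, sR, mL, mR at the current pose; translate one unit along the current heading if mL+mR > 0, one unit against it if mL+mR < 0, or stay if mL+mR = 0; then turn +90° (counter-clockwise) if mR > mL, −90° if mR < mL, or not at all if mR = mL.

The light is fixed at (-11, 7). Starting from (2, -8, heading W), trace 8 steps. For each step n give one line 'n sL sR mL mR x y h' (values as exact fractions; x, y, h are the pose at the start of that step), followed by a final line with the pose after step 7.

n=0: pose=(2,-8,W); sL=160/433, sR=160/313; mL=-160/313, mR=-119360/135529; mL+mR=-188640/135529 → advance -1; mR−mL=-160/433 → turn -1·90°
n=1: pose=(3,-8,N); sL=8/17, sR=40/113; mL=-40/113, mR=-1584/1921; mL+mR=-2264/1921 → advance -1; mR−mL=-8/17 → turn -1·90°
n=2: pose=(3,-9,E); sL=160/421, sR=160/549; mL=-160/549, mR=-155200/231129; mL+mR=-222560/231129 → advance -1; mR−mL=-160/421 → turn -1·90°
n=3: pose=(2,-9,S); sL=80/257, sR=16/41; mL=-16/41, mR=-7392/10537; mL+mR=-11504/10537 → advance -1; mR−mL=-80/257 → turn -1·90°
n=4: pose=(2,-8,W); sL=160/433, sR=160/313; mL=-160/313, mR=-119360/135529; mL+mR=-188640/135529 → advance -1; mR−mL=-160/433 → turn -1·90°
n=5: pose=(3,-8,N); sL=8/17, sR=40/113; mL=-40/113, mR=-1584/1921; mL+mR=-2264/1921 → advance -1; mR−mL=-8/17 → turn -1·90°
n=6: pose=(3,-9,E); sL=160/421, sR=160/549; mL=-160/549, mR=-155200/231129; mL+mR=-222560/231129 → advance -1; mR−mL=-160/421 → turn -1·90°
n=7: pose=(2,-9,S); sL=80/257, sR=16/41; mL=-16/41, mR=-7392/10537; mL+mR=-11504/10537 → advance -1; mR−mL=-80/257 → turn -1·90°

0 160/433 160/313 -160/313 -119360/135529 2 -8 W
1 8/17 40/113 -40/113 -1584/1921 3 -8 N
2 160/421 160/549 -160/549 -155200/231129 3 -9 E
3 80/257 16/41 -16/41 -7392/10537 2 -9 S
4 160/433 160/313 -160/313 -119360/135529 2 -8 W
5 8/17 40/113 -40/113 -1584/1921 3 -8 N
6 160/421 160/549 -160/549 -155200/231129 3 -9 E
7 80/257 16/41 -16/41 -7392/10537 2 -9 S
final 2 -8 W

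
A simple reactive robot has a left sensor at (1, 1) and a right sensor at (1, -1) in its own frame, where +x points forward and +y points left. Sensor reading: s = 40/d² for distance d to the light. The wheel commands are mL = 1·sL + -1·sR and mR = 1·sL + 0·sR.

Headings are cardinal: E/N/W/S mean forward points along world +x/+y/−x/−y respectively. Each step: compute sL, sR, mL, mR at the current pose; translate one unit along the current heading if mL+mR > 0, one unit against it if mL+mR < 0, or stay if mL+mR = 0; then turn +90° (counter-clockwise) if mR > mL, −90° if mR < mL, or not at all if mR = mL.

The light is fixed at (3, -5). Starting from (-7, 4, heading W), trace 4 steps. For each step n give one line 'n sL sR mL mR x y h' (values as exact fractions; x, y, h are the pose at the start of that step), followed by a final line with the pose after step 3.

0 8/37 40/221 288/8177 8/37 -7 4 W
1 10/41 5/26 55/1066 10/41 -8 4 S
2 40/181 40/149 -1280/26969 40/181 -8 3 E
3 20/101 20/81 -400/8181 20/101 -7 3 N
final -7 4 W

n=0: pose=(-7,4,W); sL=8/37, sR=40/221; mL=288/8177, mR=8/37; mL+mR=2056/8177 → advance +1; mR−mL=40/221 → turn +1·90°
n=1: pose=(-8,4,S); sL=10/41, sR=5/26; mL=55/1066, mR=10/41; mL+mR=315/1066 → advance +1; mR−mL=5/26 → turn +1·90°
n=2: pose=(-8,3,E); sL=40/181, sR=40/149; mL=-1280/26969, mR=40/181; mL+mR=4680/26969 → advance +1; mR−mL=40/149 → turn +1·90°
n=3: pose=(-7,3,N); sL=20/101, sR=20/81; mL=-400/8181, mR=20/101; mL+mR=1220/8181 → advance +1; mR−mL=20/81 → turn +1·90°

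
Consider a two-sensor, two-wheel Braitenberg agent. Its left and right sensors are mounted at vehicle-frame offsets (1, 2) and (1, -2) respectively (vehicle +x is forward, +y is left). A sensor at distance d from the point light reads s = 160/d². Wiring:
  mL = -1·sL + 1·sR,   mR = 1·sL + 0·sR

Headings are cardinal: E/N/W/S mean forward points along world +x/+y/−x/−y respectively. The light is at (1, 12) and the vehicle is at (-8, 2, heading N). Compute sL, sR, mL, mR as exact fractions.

left sensor world pos  = (-10, 3); dL² = 202
right sensor world pos = (-6, 3); dR² = 130
sL = 160/202 = 80/101
sR = 160/130 = 16/13
mL = -1·sL + 1·sR = 576/1313
mR = 1·sL + 0·sR = 80/101

80/101 16/13 576/1313 80/101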